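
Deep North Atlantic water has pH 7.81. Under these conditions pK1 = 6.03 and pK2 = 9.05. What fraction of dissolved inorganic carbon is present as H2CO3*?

α₀ = 1 / (1 + K1/[H⁺] + K1K2/[H⁺]²) = 1 / (1 + 10^+1.78 + 10^+0.54)
   = 1 / (1 + 60.256 + 3.4674) = 1/64.723 = 0.01545

α₀ = 0.0155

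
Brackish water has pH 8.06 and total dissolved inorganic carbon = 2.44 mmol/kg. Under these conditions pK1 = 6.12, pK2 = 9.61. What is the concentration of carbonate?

α₂ = 1 / (1 + [H⁺]/K2 + [H⁺]²/(K1K2)) = 1 / (1 + 10^+1.55 + 10^-0.39)
   = 1 / (1 + 35.481 + 0.40738) = 1/36.889 = 0.02711
[CO3²⁻] = α₂ × DIC = 0.02711 × 2.44 = 0.0661 mmol/kg

[CO3²⁻] = 0.0661 mmol/kg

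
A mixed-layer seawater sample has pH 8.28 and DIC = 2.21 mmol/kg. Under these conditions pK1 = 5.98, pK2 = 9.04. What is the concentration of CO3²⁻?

[CO3²⁻] = 0.326 mmol/kg

α₂ = 1 / (1 + [H⁺]/K2 + [H⁺]²/(K1K2)) = 1 / (1 + 10^+0.76 + 10^-1.54)
   = 1 / (1 + 5.7544 + 0.028840) = 1/6.7832 = 0.1474
[CO3²⁻] = α₂ × DIC = 0.1474 × 2.21 = 0.326 mmol/kg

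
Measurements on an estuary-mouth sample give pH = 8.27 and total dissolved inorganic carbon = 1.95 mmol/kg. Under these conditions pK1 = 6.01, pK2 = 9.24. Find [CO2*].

α₀ = 1 / (1 + K1/[H⁺] + K1K2/[H⁺]²) = 1 / (1 + 10^+2.26 + 10^+1.29)
   = 1 / (1 + 181.97 + 19.498) = 1/202.47 = 0.004939
[CO2*] = α₀ × DIC = 0.004939 × 1.95 = 0.00963 mmol/kg = 9.63 μmol/kg

[CO2*] = 9.63 μmol/kg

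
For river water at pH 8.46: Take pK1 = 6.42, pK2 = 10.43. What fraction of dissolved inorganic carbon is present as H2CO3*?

α₀ = 1 / (1 + K1/[H⁺] + K1K2/[H⁺]²) = 1 / (1 + 10^+2.04 + 10^+0.07)
   = 1 / (1 + 109.65 + 1.1749) = 1/111.82 = 0.008943

α₀ = 0.00894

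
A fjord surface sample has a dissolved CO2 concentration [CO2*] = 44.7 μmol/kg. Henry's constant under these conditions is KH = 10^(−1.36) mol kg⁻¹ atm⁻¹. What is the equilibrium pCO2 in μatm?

KH = 10^(−1.36) = 4.365×10^-2 mol kg⁻¹ atm⁻¹
pCO2 = [CO2*]/KH = 44.7×10^-6 / 4.365×10^-2 = 1.02×10^-3 atm = 1020 μatm

pCO2 = 1020 μatm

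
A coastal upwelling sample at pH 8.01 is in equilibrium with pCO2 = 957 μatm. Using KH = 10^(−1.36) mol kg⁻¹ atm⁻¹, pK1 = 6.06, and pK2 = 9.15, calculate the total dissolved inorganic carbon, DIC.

DIC = 4.03 mmol/kg

[CO2*] = KH · pCO2 = 10^(−1.36) × 957×10^-6 = 4.177×10^-5 mol/kg
α₀ = 1/(1 + K1/[H⁺] + K1K2/[H⁺]²) = 1/(1 + 10^+1.95 + 10^+0.81) = 0.01035
DIC = [CO2*]/α₀ = 4.177×10^-5 / 0.01035 = 4.03 mmol/kg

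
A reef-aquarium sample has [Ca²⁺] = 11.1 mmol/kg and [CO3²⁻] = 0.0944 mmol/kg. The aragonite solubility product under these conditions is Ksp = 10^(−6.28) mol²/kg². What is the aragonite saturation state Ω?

Ksp = 10^(−6.28) = 5.248×10^-7
Ω = [Ca²⁺][CO3²⁻]/Ksp = (11.1×10^-3)(0.0944×10^-3) / 5.248×10^-7 = 2.00

Ω = 2.00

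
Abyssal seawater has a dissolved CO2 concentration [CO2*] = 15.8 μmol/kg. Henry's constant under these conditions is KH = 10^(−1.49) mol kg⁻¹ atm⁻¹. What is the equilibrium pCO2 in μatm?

pCO2 = 488 μatm

KH = 10^(−1.49) = 3.236×10^-2 mol kg⁻¹ atm⁻¹
pCO2 = [CO2*]/KH = 15.8×10^-6 / 3.236×10^-2 = 4.88×10^-4 atm = 488 μatm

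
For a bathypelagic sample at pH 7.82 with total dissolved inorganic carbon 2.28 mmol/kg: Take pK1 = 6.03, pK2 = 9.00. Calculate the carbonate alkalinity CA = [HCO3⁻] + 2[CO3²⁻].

CA = 2.39 mmol/kg

CA = [HCO3⁻] + 2[CO3²⁻] = (α₁ + 2α₂)·DIC
At pH 7.82: [H⁺]/K1 = 10^-1.79 = 0.016218, K2/[H⁺] = 10^-1.18 = 0.066069
α₁ = 1/(1 + 0.016218 + 0.066069) = 1/1.0823 = 0.9240; α₂ = α₁·K2/[H⁺] = 0.06105
α₁ + 2α₂ = 1.0461
CA = 1.0461 × 2.28 = 2.39 mmol/kg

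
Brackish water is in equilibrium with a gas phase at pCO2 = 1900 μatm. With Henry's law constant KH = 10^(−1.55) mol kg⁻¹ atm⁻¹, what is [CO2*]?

KH = 10^(−1.55) = 2.818×10^-2 mol kg⁻¹ atm⁻¹
[CO2*] = KH · pCO2 = 2.818×10^-2 × 1900×10^-6 atm = 5.35×10^-5 mol/kg

[CO2*] = 53.5 μmol/kg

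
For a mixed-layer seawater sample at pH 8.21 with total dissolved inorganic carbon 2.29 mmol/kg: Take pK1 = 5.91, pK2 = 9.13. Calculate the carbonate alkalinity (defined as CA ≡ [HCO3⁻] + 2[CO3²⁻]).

CA = 2.52 mmol/kg

CA = [HCO3⁻] + 2[CO3²⁻] = (α₁ + 2α₂)·DIC
At pH 8.21: [H⁺]/K1 = 10^-2.30 = 0.0050119, K2/[H⁺] = 10^-0.92 = 0.12023
α₁ = 1/(1 + 0.0050119 + 0.12023) = 1/1.1252 = 0.8887; α₂ = α₁·K2/[H⁺] = 0.1068
α₁ + 2α₂ = 1.1024
CA = 1.1024 × 2.29 = 2.52 mmol/kg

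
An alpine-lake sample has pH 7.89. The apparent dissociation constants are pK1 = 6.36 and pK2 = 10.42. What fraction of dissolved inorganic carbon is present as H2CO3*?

α₀ = 1 / (1 + K1/[H⁺] + K1K2/[H⁺]²) = 1 / (1 + 10^+1.53 + 10^-1.00)
   = 1 / (1 + 33.884 + 0.10000) = 1/34.984 = 0.02858

α₀ = 0.0286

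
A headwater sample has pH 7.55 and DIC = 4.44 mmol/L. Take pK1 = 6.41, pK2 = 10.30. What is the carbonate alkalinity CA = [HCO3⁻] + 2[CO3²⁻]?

CA = [HCO3⁻] + 2[CO3²⁻] = (α₁ + 2α₂)·DIC
At pH 7.55: [H⁺]/K1 = 10^-1.14 = 0.072444, K2/[H⁺] = 10^-2.75 = 0.0017783
α₁ = 1/(1 + 0.072444 + 0.0017783) = 1/1.0742 = 0.9309; α₂ = α₁·K2/[H⁺] = 0.001655
α₁ + 2α₂ = 0.9342
CA = 0.9342 × 4.44 = 4.15 mmol/L

CA = 4.15 mmol/L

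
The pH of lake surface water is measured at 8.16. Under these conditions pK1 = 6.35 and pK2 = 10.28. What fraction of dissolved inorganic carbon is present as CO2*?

α₀ = 0.0151

α₀ = 1 / (1 + K1/[H⁺] + K1K2/[H⁺]²) = 1 / (1 + 10^+1.81 + 10^-0.31)
   = 1 / (1 + 64.565 + 0.48978) = 1/66.055 = 0.01514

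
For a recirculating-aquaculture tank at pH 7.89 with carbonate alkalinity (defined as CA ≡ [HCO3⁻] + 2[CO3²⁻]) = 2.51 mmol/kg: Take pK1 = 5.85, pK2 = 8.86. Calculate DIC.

CA = [HCO3⁻] + 2[CO3²⁻] = (α₁ + 2α₂)·DIC
At pH 7.89: [H⁺]/K1 = 10^-2.04 = 0.0091201, K2/[H⁺] = 10^-0.97 = 0.10715
α₁ = 1/(1 + 0.0091201 + 0.10715) = 1/1.1163 = 0.8958; α₂ = α₁·K2/[H⁺] = 0.09599
α₁ + 2α₂ = 1.0878
DIC = CA / (α₁ + 2α₂) = 2.51 / 1.0878 = 2.31 mmol/kg

DIC = 2.31 mmol/kg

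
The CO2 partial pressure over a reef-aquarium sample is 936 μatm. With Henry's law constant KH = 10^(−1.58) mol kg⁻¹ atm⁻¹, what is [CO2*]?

[CO2*] = 24.6 μmol/kg

KH = 10^(−1.58) = 2.630×10^-2 mol kg⁻¹ atm⁻¹
[CO2*] = KH · pCO2 = 2.630×10^-2 × 936×10^-6 atm = 2.46×10^-5 mol/kg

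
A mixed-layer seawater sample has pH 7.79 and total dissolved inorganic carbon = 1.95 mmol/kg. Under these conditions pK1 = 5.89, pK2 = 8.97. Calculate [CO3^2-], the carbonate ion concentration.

[CO3²⁻] = 0.119 mmol/kg

α₂ = 1 / (1 + [H⁺]/K2 + [H⁺]²/(K1K2)) = 1 / (1 + 10^+1.18 + 10^-0.72)
   = 1 / (1 + 15.136 + 0.19055) = 1/16.326 = 0.06125
[CO3²⁻] = α₂ × DIC = 0.06125 × 1.95 = 0.119 mmol/kg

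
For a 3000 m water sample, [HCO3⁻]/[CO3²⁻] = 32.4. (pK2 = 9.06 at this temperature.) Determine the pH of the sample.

From K2 = [H⁺][CO3²⁻]/[HCO3⁻]:  pH = pK2 − log₁₀([HCO3⁻]/[CO3²⁻])
log₁₀(32.4) = +1.511
pH = 9.06 − (+1.511) = 7.55

pH = 7.55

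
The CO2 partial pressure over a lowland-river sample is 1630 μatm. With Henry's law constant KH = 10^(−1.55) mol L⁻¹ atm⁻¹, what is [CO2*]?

[CO2*] = 45.9 μmol/L

KH = 10^(−1.55) = 2.818×10^-2 mol L⁻¹ atm⁻¹
[CO2*] = KH · pCO2 = 2.818×10^-2 × 1630×10^-6 atm = 4.59×10^-5 mol/L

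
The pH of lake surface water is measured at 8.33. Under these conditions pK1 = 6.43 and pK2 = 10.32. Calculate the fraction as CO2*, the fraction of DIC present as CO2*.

α₀ = 1 / (1 + K1/[H⁺] + K1K2/[H⁺]²) = 1 / (1 + 10^+1.90 + 10^-0.09)
   = 1 / (1 + 79.433 + 0.81283) = 1/81.246 = 0.01231

α₀ = 0.0123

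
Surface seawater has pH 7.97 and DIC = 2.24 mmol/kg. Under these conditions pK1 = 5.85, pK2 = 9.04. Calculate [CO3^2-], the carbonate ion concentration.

[CO3²⁻] = 0.174 mmol/kg

α₂ = 1 / (1 + [H⁺]/K2 + [H⁺]²/(K1K2)) = 1 / (1 + 10^+1.07 + 10^-1.05)
   = 1 / (1 + 11.749 + 0.089125) = 1/12.838 = 0.07789
[CO3²⁻] = α₂ × DIC = 0.07789 × 2.24 = 0.174 mmol/kg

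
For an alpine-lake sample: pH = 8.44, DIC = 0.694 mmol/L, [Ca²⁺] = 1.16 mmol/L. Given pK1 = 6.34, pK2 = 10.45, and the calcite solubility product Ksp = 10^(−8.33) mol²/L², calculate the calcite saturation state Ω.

Ω = 1.65

α₂ = 1 / (1 + [H⁺]/K2 + [H⁺]²/(K1K2)) = 1 / (1 + 10^+2.01 + 10^-0.09)
   = 1 / (1 + 102.33 + 0.81283) = 1/104.14 = 0.009602
[CO3²⁻] = α₂ × DIC = 0.009602 × 0.694 = 0.006664 mmol/L = 6.664 μmol/L
Ksp = 10^(−8.33) = 4.677×10^-9
Ω = [Ca²⁺][CO3²⁻]/Ksp = (1.16×10^-3)(6.664×10^-6) / 4.677×10^-9 = 1.65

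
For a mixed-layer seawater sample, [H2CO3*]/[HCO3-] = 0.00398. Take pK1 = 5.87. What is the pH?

From K1 = [H⁺][HCO3-]/[H2CO3*]:  pH = pK1 − log₁₀([H2CO3*]/[HCO3-])
log₁₀(0.00398) = -2.400
pH = 5.87 − (-2.400) = 8.27

pH = 8.27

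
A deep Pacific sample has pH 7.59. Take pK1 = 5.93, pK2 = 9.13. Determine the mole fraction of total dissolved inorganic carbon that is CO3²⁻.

α₂ = 0.0274

α₂ = 1 / (1 + [H⁺]/K2 + [H⁺]²/(K1K2)) = 1 / (1 + 10^+1.54 + 10^-0.12)
   = 1 / (1 + 34.674 + 0.75858) = 1/36.432 = 0.02745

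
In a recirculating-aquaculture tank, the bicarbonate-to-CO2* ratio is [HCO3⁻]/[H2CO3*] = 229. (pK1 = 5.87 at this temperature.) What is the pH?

pH = 8.23

From K1 = [H⁺][HCO3⁻]/[H2CO3*]:  pH = pK1 + log₁₀([HCO3⁻]/[H2CO3*])
log₁₀(229) = +2.360
pH = 5.87 + (+2.360) = 8.23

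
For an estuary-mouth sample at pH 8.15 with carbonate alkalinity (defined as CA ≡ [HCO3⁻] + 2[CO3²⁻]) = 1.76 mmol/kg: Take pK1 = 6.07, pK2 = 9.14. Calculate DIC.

CA = [HCO3⁻] + 2[CO3²⁻] = (α₁ + 2α₂)·DIC
At pH 8.15: [H⁺]/K1 = 10^-2.08 = 0.0083176, K2/[H⁺] = 10^-0.99 = 0.10233
α₁ = 1/(1 + 0.0083176 + 0.10233) = 1/1.1106 = 0.9004; α₂ = α₁·K2/[H⁺] = 0.09213
α₁ + 2α₂ = 1.0846
DIC = CA / (α₁ + 2α₂) = 1.76 / 1.0846 = 1.62 mmol/kg

DIC = 1.62 mmol/kg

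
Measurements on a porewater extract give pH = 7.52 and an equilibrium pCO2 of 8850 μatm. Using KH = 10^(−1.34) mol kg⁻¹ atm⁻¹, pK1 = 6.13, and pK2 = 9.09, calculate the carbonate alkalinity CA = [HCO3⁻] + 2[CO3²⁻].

CA = 10.5 mmol/kg

[CO2*] = KH · pCO2 = 10^(−1.34) × 8850×10^-6 = 4.045×10^-4 mol/kg
α₀ = 1/(1 + K1/[H⁺] + K1K2/[H⁺]²) = 1/(1 + 10^+1.39 + 10^-0.18) = 0.03816
DIC = [CO2*]/α₀ = 4.045×10^-4 / 0.03816 = 10.60 mmol/kg
CA = (α₁ + 2α₂)·DIC = (0.9366 + 2×0.02521) × 10.60 = 10.5 mmol/kg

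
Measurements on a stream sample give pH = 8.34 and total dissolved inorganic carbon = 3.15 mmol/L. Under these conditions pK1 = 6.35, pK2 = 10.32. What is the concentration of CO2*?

[CO2*] = 0.0316 mmol/L

α₀ = 1 / (1 + K1/[H⁺] + K1K2/[H⁺]²) = 1 / (1 + 10^+1.99 + 10^+0.01)
   = 1 / (1 + 97.724 + 1.0233) = 1/99.747 = 0.01003
[CO2*] = α₀ × DIC = 0.01003 × 3.15 = 0.0316 mmol/L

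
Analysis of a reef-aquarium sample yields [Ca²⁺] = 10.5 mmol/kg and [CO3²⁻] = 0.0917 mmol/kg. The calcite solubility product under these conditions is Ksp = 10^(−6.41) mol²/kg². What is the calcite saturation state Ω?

Ksp = 10^(−6.41) = 3.890×10^-7
Ω = [Ca²⁺][CO3²⁻]/Ksp = (10.5×10^-3)(0.0917×10^-3) / 3.890×10^-7 = 2.47

Ω = 2.47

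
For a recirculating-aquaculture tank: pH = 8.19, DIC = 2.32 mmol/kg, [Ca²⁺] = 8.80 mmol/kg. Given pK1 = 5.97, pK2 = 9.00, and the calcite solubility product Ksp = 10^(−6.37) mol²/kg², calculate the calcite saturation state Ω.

α₂ = 1 / (1 + [H⁺]/K2 + [H⁺]²/(K1K2)) = 1 / (1 + 10^+0.81 + 10^-1.41)
   = 1 / (1 + 6.4565 + 0.038905) = 1/7.4954 = 0.1334
[CO3²⁻] = α₂ × DIC = 0.1334 × 2.32 = 0.3095 mmol/kg
Ksp = 10^(−6.37) = 4.266×10^-7
Ω = [Ca²⁺][CO3²⁻]/Ksp = (8.80×10^-3)(3.095×10^-4) / 4.266×10^-7 = 6.39

Ω = 6.39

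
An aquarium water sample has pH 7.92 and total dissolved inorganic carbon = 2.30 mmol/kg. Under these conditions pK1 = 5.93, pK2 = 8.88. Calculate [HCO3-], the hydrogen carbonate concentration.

[HCO3⁻] = 2.05 mmol/kg

α₁ = 1 / (1 + [H⁺]/K1 + K2/[H⁺]) = 1 / (1 + 10^-1.99 + 10^-0.96)
   = 1 / (1 + 0.010233 + 0.10965) = 1/1.1199 = 0.8930
[HCO3⁻] = α₁ × DIC = 0.8930 × 2.30 = 2.05 mmol/kg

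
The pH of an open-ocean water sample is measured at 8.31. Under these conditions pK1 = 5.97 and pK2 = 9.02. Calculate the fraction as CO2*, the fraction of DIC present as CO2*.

α₀ = 0.00381

α₀ = 1 / (1 + K1/[H⁺] + K1K2/[H⁺]²) = 1 / (1 + 10^+2.34 + 10^+1.63)
   = 1 / (1 + 218.78 + 42.658) = 1/262.43 = 0.003810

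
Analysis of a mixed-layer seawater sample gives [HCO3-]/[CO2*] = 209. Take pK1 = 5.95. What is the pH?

From K1 = [H⁺][HCO3-]/[CO2*]:  pH = pK1 + log₁₀([HCO3-]/[CO2*])
log₁₀(209) = +2.320
pH = 5.95 + (+2.320) = 8.27

pH = 8.27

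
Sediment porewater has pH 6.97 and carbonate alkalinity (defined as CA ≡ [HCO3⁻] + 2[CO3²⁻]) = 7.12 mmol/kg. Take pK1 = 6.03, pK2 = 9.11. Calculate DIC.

CA = [HCO3⁻] + 2[CO3²⁻] = (α₁ + 2α₂)·DIC
At pH 6.97: [H⁺]/K1 = 10^-0.94 = 0.11482, K2/[H⁺] = 10^-2.14 = 0.0072444
α₁ = 1/(1 + 0.11482 + 0.0072444) = 1/1.1221 = 0.8912; α₂ = α₁·K2/[H⁺] = 0.006456
α₁ + 2α₂ = 0.9041
DIC = CA / (α₁ + 2α₂) = 7.12 / 0.9041 = 7.87 mmol/kg

DIC = 7.87 mmol/kg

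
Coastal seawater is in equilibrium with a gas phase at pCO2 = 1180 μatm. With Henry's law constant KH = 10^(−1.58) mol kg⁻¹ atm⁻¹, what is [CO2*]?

KH = 10^(−1.58) = 2.630×10^-2 mol kg⁻¹ atm⁻¹
[CO2*] = KH · pCO2 = 2.630×10^-2 × 1180×10^-6 atm = 3.10×10^-5 mol/kg

[CO2*] = 31.0 μmol/kg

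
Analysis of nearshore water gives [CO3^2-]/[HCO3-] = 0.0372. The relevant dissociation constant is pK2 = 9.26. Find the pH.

pH = 7.83

From K2 = [H⁺][CO3^2-]/[HCO3-]:  pH = pK2 + log₁₀([CO3^2-]/[HCO3-])
log₁₀(0.0372) = -1.429
pH = 9.26 + (-1.429) = 7.83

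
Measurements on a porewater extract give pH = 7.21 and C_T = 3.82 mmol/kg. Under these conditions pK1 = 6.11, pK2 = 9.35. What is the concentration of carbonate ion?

α₂ = 1 / (1 + [H⁺]/K2 + [H⁺]²/(K1K2)) = 1 / (1 + 10^+2.14 + 10^+1.04)
   = 1 / (1 + 138.04 + 10.965) = 1/150.00 = 0.006667
[CO3²⁻] = α₂ × DIC = 0.006667 × 3.82 = 0.0255 mmol/kg

[CO3²⁻] = 0.0255 mmol/kg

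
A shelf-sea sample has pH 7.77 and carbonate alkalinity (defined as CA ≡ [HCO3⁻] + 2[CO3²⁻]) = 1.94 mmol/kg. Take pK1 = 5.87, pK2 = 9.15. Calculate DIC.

DIC = 1.89 mmol/kg

CA = [HCO3⁻] + 2[CO3²⁻] = (α₁ + 2α₂)·DIC
At pH 7.77: [H⁺]/K1 = 10^-1.90 = 0.012589, K2/[H⁺] = 10^-1.38 = 0.041687
α₁ = 1/(1 + 0.012589 + 0.041687) = 1/1.0543 = 0.9485; α₂ = α₁·K2/[H⁺] = 0.03954
α₁ + 2α₂ = 1.0276
DIC = CA / (α₁ + 2α₂) = 1.94 / 1.0276 = 1.89 mmol/kg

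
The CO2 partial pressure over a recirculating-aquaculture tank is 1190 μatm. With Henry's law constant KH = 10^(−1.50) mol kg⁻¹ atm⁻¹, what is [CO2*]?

KH = 10^(−1.50) = 3.162×10^-2 mol kg⁻¹ atm⁻¹
[CO2*] = KH · pCO2 = 3.162×10^-2 × 1190×10^-6 atm = 3.76×10^-5 mol/kg

[CO2*] = 37.6 μmol/kg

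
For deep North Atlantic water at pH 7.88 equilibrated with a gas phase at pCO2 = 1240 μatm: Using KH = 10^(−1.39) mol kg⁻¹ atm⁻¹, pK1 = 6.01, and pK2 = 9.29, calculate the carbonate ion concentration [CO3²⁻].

[CO2*] = KH · pCO2 = 10^(−1.39) × 1240×10^-6 = 5.052×10^-5 mol/kg
α₀ = 1/(1 + K1/[H⁺] + K1K2/[H⁺]²) = 1/(1 + 10^+1.87 + 10^+0.46) = 0.01282
DIC = [CO2*]/α₀ = 5.052×10^-5 / 0.01282 = 3.941 mmol/kg
[CO3²⁻] = α₂·DIC; α₂ = 0.03697, so [CO3²⁻] = 0.03697 × 3.941 = 0.146 mmol/kg

[CO3²⁻] = 0.146 mmol/kg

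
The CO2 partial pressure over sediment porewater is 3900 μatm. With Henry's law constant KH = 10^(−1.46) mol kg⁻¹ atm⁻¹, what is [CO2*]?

KH = 10^(−1.46) = 3.467×10^-2 mol kg⁻¹ atm⁻¹
[CO2*] = KH · pCO2 = 3.467×10^-2 × 3900×10^-6 atm = 1.35×10^-4 mol/kg

[CO2*] = 135 μmol/kg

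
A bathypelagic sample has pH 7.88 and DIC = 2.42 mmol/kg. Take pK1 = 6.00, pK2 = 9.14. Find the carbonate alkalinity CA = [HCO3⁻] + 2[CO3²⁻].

CA = 2.51 mmol/kg

CA = [HCO3⁻] + 2[CO3²⁻] = (α₁ + 2α₂)·DIC
At pH 7.88: [H⁺]/K1 = 10^-1.88 = 0.013183, K2/[H⁺] = 10^-1.26 = 0.054954
α₁ = 1/(1 + 0.013183 + 0.054954) = 1/1.0681 = 0.9362; α₂ = α₁·K2/[H⁺] = 0.05145
α₁ + 2α₂ = 1.0391
CA = 1.0391 × 2.42 = 2.51 mmol/kg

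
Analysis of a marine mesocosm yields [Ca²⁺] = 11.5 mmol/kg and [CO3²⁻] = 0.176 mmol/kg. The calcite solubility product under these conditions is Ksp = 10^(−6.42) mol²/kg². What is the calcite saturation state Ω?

Ω = 5.32

Ksp = 10^(−6.42) = 3.802×10^-7
Ω = [Ca²⁺][CO3²⁻]/Ksp = (11.5×10^-3)(0.176×10^-3) / 3.802×10^-7 = 5.32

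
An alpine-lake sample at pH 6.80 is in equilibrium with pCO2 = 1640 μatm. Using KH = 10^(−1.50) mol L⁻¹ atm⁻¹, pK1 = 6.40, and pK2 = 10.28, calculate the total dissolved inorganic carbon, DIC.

DIC = 0.182 mmol/L

[CO2*] = KH · pCO2 = 10^(−1.50) × 1640×10^-6 = 5.186×10^-5 mol/L
α₀ = 1/(1 + K1/[H⁺] + K1K2/[H⁺]²) = 1/(1 + 10^+0.40 + 10^-3.08) = 0.2847
DIC = [CO2*]/α₀ = 5.186×10^-5 / 0.2847 = 0.182 mmol/L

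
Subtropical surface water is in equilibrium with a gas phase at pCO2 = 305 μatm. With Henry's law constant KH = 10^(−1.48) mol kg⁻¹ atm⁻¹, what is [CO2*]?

[CO2*] = 10.1 μmol/kg

KH = 10^(−1.48) = 3.311×10^-2 mol kg⁻¹ atm⁻¹
[CO2*] = KH · pCO2 = 3.311×10^-2 × 305×10^-6 atm = 1.01×10^-5 mol/kg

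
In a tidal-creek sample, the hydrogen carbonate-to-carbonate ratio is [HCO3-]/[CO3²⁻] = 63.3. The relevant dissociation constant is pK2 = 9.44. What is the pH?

pH = 7.64

From K2 = [H⁺][CO3²⁻]/[HCO3-]:  pH = pK2 − log₁₀([HCO3-]/[CO3²⁻])
log₁₀(63.3) = +1.801
pH = 9.44 − (+1.801) = 7.64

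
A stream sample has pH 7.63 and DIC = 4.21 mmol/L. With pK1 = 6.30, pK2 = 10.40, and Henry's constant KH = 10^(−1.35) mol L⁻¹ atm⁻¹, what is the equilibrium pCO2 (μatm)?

α₀ = 1 / (1 + K1/[H⁺] + K1K2/[H⁺]²) = 1 / (1 + 10^+1.33 + 10^-1.44)
   = 1 / (1 + 21.380 + 0.036308) = 1/22.416 = 0.04461
[CO2*] = α₀ × DIC = 0.04461 × 4.21 = 0.1878 mmol/L
pCO2 = [CO2*]/KH = 1.878×10^-4 / 4.467×10^-2 = 4200 μatm

pCO2 = 4200 μatm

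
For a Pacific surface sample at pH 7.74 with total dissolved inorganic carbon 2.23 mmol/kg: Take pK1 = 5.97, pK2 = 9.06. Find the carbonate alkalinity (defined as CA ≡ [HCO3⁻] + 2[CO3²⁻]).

CA = [HCO3⁻] + 2[CO3²⁻] = (α₁ + 2α₂)·DIC
At pH 7.74: [H⁺]/K1 = 10^-1.77 = 0.016982, K2/[H⁺] = 10^-1.32 = 0.047863
α₁ = 1/(1 + 0.016982 + 0.047863) = 1/1.0648 = 0.9391; α₂ = α₁·K2/[H⁺] = 0.04495
α₁ + 2α₂ = 1.0290
CA = 1.0290 × 2.23 = 2.29 mmol/kg

CA = 2.29 mmol/kg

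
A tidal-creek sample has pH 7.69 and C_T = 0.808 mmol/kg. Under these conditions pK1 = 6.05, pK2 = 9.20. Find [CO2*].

[CO2*] = 17.6 μmol/kg

α₀ = 1 / (1 + K1/[H⁺] + K1K2/[H⁺]²) = 1 / (1 + 10^+1.64 + 10^+0.13)
   = 1 / (1 + 43.652 + 1.3490) = 1/46.001 = 0.02174
[CO2*] = α₀ × DIC = 0.02174 × 0.808 = 0.0176 mmol/kg = 17.6 μmol/kg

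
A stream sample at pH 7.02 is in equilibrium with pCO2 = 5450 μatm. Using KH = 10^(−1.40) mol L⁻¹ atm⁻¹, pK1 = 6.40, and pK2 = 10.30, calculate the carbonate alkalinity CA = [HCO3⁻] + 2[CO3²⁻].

CA = 0.905 mmol/L

[CO2*] = KH · pCO2 = 10^(−1.40) × 5450×10^-6 = 2.170×10^-4 mol/L
α₀ = 1/(1 + K1/[H⁺] + K1K2/[H⁺]²) = 1/(1 + 10^+0.62 + 10^-2.66) = 0.1934
DIC = [CO2*]/α₀ = 2.170×10^-4 / 0.1934 = 1.122 mmol/L
CA = (α₁ + 2α₂)·DIC = (0.8062 + 2×0.0004231) × 1.122 = 0.905 mmol/L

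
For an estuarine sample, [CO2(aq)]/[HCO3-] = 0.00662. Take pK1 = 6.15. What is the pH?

pH = 8.33

From K1 = [H⁺][HCO3-]/[CO2(aq)]:  pH = pK1 − log₁₀([CO2(aq)]/[HCO3-])
log₁₀(0.00662) = -2.179
pH = 6.15 − (-2.179) = 8.33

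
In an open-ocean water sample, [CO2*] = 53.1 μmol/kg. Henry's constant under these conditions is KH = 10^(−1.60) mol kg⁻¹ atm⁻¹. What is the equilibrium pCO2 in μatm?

KH = 10^(−1.60) = 2.512×10^-2 mol kg⁻¹ atm⁻¹
pCO2 = [CO2*]/KH = 53.1×10^-6 / 2.512×10^-2 = 2.11×10^-3 atm = 2110 μatm

pCO2 = 2110 μatm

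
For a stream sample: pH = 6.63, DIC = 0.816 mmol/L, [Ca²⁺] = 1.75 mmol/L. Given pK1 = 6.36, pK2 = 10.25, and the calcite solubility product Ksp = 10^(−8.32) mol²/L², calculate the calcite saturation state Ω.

α₂ = 1 / (1 + [H⁺]/K2 + [H⁺]²/(K1K2)) = 1 / (1 + 10^+3.62 + 10^+3.35)
   = 1 / (1 + 4168.7 + 2238.7) = 1/6408.4 = 0.0001560
[CO3²⁻] = α₂ × DIC = 0.0001560 × 0.816 = 0.0001273 mmol/L = 0.1273 μmol/L
Ksp = 10^(−8.32) = 4.786×10^-9
Ω = [Ca²⁺][CO3²⁻]/Ksp = (1.75×10^-3)(1.273×10^-7) / 4.786×10^-9 = 0.0466

Ω = 0.0466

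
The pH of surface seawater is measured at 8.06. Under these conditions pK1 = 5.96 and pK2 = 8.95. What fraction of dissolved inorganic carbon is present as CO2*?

α₀ = 1 / (1 + K1/[H⁺] + K1K2/[H⁺]²) = 1 / (1 + 10^+2.10 + 10^+1.21)
   = 1 / (1 + 125.89 + 16.218) = 1/143.11 = 0.006988

α₀ = 0.00699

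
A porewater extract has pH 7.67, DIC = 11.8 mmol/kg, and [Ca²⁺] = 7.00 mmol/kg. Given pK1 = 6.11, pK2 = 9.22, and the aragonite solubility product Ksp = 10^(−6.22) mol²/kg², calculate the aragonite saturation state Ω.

Ω = 3.66

α₂ = 1 / (1 + [H⁺]/K2 + [H⁺]²/(K1K2)) = 1 / (1 + 10^+1.55 + 10^-0.01)
   = 1 / (1 + 35.481 + 0.97724) = 1/37.459 = 0.02670
[CO3²⁻] = α₂ × DIC = 0.02670 × 11.8 = 0.3150 mmol/kg
Ksp = 10^(−6.22) = 6.026×10^-7
Ω = [Ca²⁺][CO3²⁻]/Ksp = (7.00×10^-3)(3.150×10^-4) / 6.026×10^-7 = 3.66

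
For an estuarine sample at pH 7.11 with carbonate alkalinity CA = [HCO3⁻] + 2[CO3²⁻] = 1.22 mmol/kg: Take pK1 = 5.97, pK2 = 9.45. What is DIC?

DIC = 1.30 mmol/kg

CA = [HCO3⁻] + 2[CO3²⁻] = (α₁ + 2α₂)·DIC
At pH 7.11: [H⁺]/K1 = 10^-1.14 = 0.072444, K2/[H⁺] = 10^-2.34 = 0.0045709
α₁ = 1/(1 + 0.072444 + 0.0045709) = 1/1.0770 = 0.9285; α₂ = α₁·K2/[H⁺] = 0.004244
α₁ + 2α₂ = 0.9370
DIC = CA / (α₁ + 2α₂) = 1.22 / 0.9370 = 1.30 mmol/kg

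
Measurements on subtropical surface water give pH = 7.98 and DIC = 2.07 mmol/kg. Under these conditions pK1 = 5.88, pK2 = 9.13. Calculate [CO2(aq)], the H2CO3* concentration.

[CO2*] = 15.2 μmol/kg

α₀ = 1 / (1 + K1/[H⁺] + K1K2/[H⁺]²) = 1 / (1 + 10^+2.10 + 10^+0.95)
   = 1 / (1 + 125.89 + 8.9125) = 1/135.81 = 0.007363
[CO2*] = α₀ × DIC = 0.007363 × 2.07 = 0.0152 mmol/kg = 15.2 μmol/kg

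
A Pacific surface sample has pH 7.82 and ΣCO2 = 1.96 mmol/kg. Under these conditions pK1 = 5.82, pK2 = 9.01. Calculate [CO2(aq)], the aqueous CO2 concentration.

α₀ = 1 / (1 + K1/[H⁺] + K1K2/[H⁺]²) = 1 / (1 + 10^+2.00 + 10^+0.81)
   = 1 / (1 + 100.00 + 6.4565) = 1/107.46 = 0.009306
[CO2*] = α₀ × DIC = 0.009306 × 1.96 = 0.0182 mmol/kg = 18.2 μmol/kg

[CO2*] = 18.2 μmol/kg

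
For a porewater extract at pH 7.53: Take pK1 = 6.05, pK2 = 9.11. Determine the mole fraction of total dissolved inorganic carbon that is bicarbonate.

α₁ = 0.944

α₁ = 1 / (1 + [H⁺]/K1 + K2/[H⁺]) = 1 / (1 + 10^-1.48 + 10^-1.58)
   = 1 / (1 + 0.033113 + 0.026303) = 1/1.0594 = 0.9439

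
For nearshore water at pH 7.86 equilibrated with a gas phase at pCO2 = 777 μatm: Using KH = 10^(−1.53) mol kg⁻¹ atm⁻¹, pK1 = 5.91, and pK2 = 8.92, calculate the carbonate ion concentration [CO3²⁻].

[CO2*] = KH · pCO2 = 10^(−1.53) × 777×10^-6 = 2.293×10^-5 mol/kg
α₀ = 1/(1 + K1/[H⁺] + K1K2/[H⁺]²) = 1/(1 + 10^+1.95 + 10^+0.89) = 0.01022
DIC = [CO2*]/α₀ = 2.293×10^-5 / 0.01022 = 2.245 mmol/kg
[CO3²⁻] = α₂·DIC; α₂ = 0.07930, so [CO3²⁻] = 0.07930 × 2.245 = 0.178 mmol/kg

[CO3²⁻] = 0.178 mmol/kg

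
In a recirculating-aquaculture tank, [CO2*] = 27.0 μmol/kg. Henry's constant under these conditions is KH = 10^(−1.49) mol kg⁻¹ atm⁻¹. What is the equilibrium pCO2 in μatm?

KH = 10^(−1.49) = 3.236×10^-2 mol kg⁻¹ atm⁻¹
pCO2 = [CO2*]/KH = 27.0×10^-6 / 3.236×10^-2 = 8.34×10^-4 atm = 834 μatm

pCO2 = 834 μatm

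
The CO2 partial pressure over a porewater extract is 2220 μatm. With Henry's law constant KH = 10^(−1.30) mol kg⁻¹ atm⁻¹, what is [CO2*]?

KH = 10^(−1.30) = 5.012×10^-2 mol kg⁻¹ atm⁻¹
[CO2*] = KH · pCO2 = 5.012×10^-2 × 2220×10^-6 atm = 1.11×10^-4 mol/kg

[CO2*] = 111 μmol/kg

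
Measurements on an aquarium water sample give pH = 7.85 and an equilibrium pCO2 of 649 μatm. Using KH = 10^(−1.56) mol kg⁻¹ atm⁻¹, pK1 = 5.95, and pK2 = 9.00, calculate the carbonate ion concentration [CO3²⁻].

[CO3²⁻] = 0.101 mmol/kg

[CO2*] = KH · pCO2 = 10^(−1.56) × 649×10^-6 = 1.787×10^-5 mol/kg
α₀ = 1/(1 + K1/[H⁺] + K1K2/[H⁺]²) = 1/(1 + 10^+1.90 + 10^+0.75) = 0.01162
DIC = [CO2*]/α₀ = 1.787×10^-5 / 0.01162 = 1.538 mmol/kg
[CO3²⁻] = α₂·DIC; α₂ = 0.06535, so [CO3²⁻] = 0.06535 × 1.538 = 0.101 mmol/kg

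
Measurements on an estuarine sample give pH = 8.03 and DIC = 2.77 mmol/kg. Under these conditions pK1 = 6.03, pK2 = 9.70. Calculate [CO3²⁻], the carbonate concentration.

[CO3²⁻] = 0.0574 mmol/kg

α₂ = 1 / (1 + [H⁺]/K2 + [H⁺]²/(K1K2)) = 1 / (1 + 10^+1.67 + 10^-0.33)
   = 1 / (1 + 46.774 + 0.46774) = 1/48.241 = 0.02073
[CO3²⁻] = α₂ × DIC = 0.02073 × 2.77 = 0.0574 mmol/kg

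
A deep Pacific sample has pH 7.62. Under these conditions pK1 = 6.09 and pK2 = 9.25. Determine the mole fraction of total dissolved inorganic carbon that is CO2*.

α₀ = 1 / (1 + K1/[H⁺] + K1K2/[H⁺]²) = 1 / (1 + 10^+1.53 + 10^-0.10)
   = 1 / (1 + 33.884 + 0.79433) = 1/35.679 = 0.02803

α₀ = 0.0280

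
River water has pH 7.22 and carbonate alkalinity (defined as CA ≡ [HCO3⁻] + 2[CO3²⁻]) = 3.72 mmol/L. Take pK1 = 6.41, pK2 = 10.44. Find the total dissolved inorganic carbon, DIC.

CA = [HCO3⁻] + 2[CO3²⁻] = (α₁ + 2α₂)·DIC
At pH 7.22: [H⁺]/K1 = 10^-0.81 = 0.15488, K2/[H⁺] = 10^-3.22 = 0.00060256
α₁ = 1/(1 + 0.15488 + 0.00060256) = 1/1.1555 = 0.8654; α₂ = α₁·K2/[H⁺] = 0.0005215
α₁ + 2α₂ = 0.8665
DIC = CA / (α₁ + 2α₂) = 3.72 / 0.8665 = 4.29 mmol/L

DIC = 4.29 mmol/L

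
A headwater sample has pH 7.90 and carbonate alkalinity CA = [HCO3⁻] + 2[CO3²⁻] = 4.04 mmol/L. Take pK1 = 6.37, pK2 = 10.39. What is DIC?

CA = [HCO3⁻] + 2[CO3²⁻] = (α₁ + 2α₂)·DIC
At pH 7.90: [H⁺]/K1 = 10^-1.53 = 0.029512, K2/[H⁺] = 10^-2.49 = 0.0032359
α₁ = 1/(1 + 0.029512 + 0.0032359) = 1/1.0327 = 0.9683; α₂ = α₁·K2/[H⁺] = 0.003133
α₁ + 2α₂ = 0.9746
DIC = CA / (α₁ + 2α₂) = 4.04 / 0.9746 = 4.15 mmol/L

DIC = 4.15 mmol/L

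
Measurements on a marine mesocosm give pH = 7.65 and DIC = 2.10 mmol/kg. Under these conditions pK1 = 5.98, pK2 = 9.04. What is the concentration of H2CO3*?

α₀ = 1 / (1 + K1/[H⁺] + K1K2/[H⁺]²) = 1 / (1 + 10^+1.67 + 10^+0.28)
   = 1 / (1 + 46.774 + 1.9055) = 1/49.679 = 0.02013
[CO2*] = α₀ × DIC = 0.02013 × 2.10 = 0.0423 mmol/kg

[CO2*] = 0.0423 mmol/kg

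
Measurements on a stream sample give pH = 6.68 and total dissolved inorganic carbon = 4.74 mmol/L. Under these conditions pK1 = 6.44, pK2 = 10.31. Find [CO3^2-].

[CO3²⁻] = 0.705 μmol/L

α₂ = 1 / (1 + [H⁺]/K2 + [H⁺]²/(K1K2)) = 1 / (1 + 10^+3.63 + 10^+3.39)
   = 1 / (1 + 4265.8 + 2454.7) = 1/6721.5 = 0.0001488
[CO3²⁻] = α₂ × DIC = 0.0001488 × 4.74 = 0.000705 mmol/L = 0.705 μmol/L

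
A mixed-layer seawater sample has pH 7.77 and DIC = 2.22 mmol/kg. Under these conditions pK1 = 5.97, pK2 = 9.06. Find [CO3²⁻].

α₂ = 1 / (1 + [H⁺]/K2 + [H⁺]²/(K1K2)) = 1 / (1 + 10^+1.29 + 10^-0.51)
   = 1 / (1 + 19.498 + 0.30903) = 1/20.807 = 0.04806
[CO3²⁻] = α₂ × DIC = 0.04806 × 2.22 = 0.107 mmol/kg

[CO3²⁻] = 0.107 mmol/kg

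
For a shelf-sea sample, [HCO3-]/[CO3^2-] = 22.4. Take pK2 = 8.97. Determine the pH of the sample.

pH = 7.62

From K2 = [H⁺][CO3^2-]/[HCO3-]:  pH = pK2 − log₁₀([HCO3-]/[CO3^2-])
log₁₀(22.4) = +1.350
pH = 8.97 − (+1.350) = 7.62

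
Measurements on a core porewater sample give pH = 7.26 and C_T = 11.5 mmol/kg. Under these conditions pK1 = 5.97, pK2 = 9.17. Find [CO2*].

α₀ = 1 / (1 + K1/[H⁺] + K1K2/[H⁺]²) = 1 / (1 + 10^+1.29 + 10^-0.62)
   = 1 / (1 + 19.498 + 0.23988) = 1/20.738 = 0.04822
[CO2*] = α₀ × DIC = 0.04822 × 11.5 = 0.555 mmol/kg

[CO2*] = 0.555 mmol/kg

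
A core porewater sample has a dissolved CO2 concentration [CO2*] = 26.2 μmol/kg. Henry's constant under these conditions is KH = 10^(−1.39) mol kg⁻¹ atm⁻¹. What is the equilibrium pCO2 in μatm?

KH = 10^(−1.39) = 4.074×10^-2 mol kg⁻¹ atm⁻¹
pCO2 = [CO2*]/KH = 26.2×10^-6 / 4.074×10^-2 = 6.43×10^-4 atm = 643 μatm

pCO2 = 643 μatm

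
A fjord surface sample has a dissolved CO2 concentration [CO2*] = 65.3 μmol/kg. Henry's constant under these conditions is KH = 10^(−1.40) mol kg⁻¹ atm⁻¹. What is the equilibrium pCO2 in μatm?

pCO2 = 1640 μatm

KH = 10^(−1.40) = 3.981×10^-2 mol kg⁻¹ atm⁻¹
pCO2 = [CO2*]/KH = 65.3×10^-6 / 3.981×10^-2 = 1.64×10^-3 atm = 1640 μatm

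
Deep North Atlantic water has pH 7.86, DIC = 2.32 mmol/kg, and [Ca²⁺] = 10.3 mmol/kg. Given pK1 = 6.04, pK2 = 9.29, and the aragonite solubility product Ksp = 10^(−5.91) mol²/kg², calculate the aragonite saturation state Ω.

Ω = 0.686

α₂ = 1 / (1 + [H⁺]/K2 + [H⁺]²/(K1K2)) = 1 / (1 + 10^+1.43 + 10^-0.39)
   = 1 / (1 + 26.915 + 0.40738) = 1/28.323 = 0.03531
[CO3²⁻] = α₂ × DIC = 0.03531 × 2.32 = 0.08191 mmol/kg
Ksp = 10^(−5.91) = 1.230×10^-6
Ω = [Ca²⁺][CO3²⁻]/Ksp = (10.3×10^-3)(8.191×10^-5) / 1.230×10^-6 = 0.686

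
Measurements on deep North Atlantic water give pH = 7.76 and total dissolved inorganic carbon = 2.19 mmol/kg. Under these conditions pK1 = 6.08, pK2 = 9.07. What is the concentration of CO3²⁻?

[CO3²⁻] = 0.100 mmol/kg

α₂ = 1 / (1 + [H⁺]/K2 + [H⁺]²/(K1K2)) = 1 / (1 + 10^+1.31 + 10^-0.37)
   = 1 / (1 + 20.417 + 0.42658) = 1/21.844 = 0.04578
[CO3²⁻] = α₂ × DIC = 0.04578 × 2.19 = 0.100 mmol/kg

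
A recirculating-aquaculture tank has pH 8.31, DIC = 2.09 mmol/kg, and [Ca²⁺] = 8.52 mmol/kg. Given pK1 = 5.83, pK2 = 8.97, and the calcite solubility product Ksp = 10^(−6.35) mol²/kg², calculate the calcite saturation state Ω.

α₂ = 1 / (1 + [H⁺]/K2 + [H⁺]²/(K1K2)) = 1 / (1 + 10^+0.66 + 10^-1.82)
   = 1 / (1 + 4.5709 + 0.015136) = 1/5.5860 = 0.1790
[CO3²⁻] = α₂ × DIC = 0.1790 × 2.09 = 0.3741 mmol/kg
Ksp = 10^(−6.35) = 4.467×10^-7
Ω = [Ca²⁺][CO3²⁻]/Ksp = (8.52×10^-3)(3.741×10^-4) / 4.467×10^-7 = 7.14

Ω = 7.14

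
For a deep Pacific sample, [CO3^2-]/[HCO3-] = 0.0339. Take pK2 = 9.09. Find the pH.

pH = 7.62

From K2 = [H⁺][CO3^2-]/[HCO3-]:  pH = pK2 + log₁₀([CO3^2-]/[HCO3-])
log₁₀(0.0339) = -1.470
pH = 9.09 + (-1.470) = 7.62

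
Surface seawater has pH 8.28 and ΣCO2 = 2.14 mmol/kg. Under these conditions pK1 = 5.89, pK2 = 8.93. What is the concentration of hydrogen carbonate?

[HCO3⁻] = 1.74 mmol/kg

α₁ = 1 / (1 + [H⁺]/K1 + K2/[H⁺]) = 1 / (1 + 10^-2.39 + 10^-0.65)
   = 1 / (1 + 0.0040738 + 0.22387) = 1/1.2279 = 0.8144
[HCO3⁻] = α₁ × DIC = 0.8144 × 2.14 = 1.74 mmol/kg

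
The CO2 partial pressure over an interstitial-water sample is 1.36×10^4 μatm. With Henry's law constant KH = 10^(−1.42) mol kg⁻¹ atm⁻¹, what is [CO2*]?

KH = 10^(−1.42) = 3.802×10^-2 mol kg⁻¹ atm⁻¹
[CO2*] = KH · pCO2 = 3.802×10^-2 × 1.36×10^4×10^-6 atm = 5.17×10^-4 mol/kg

[CO2*] = 517 μmol/kg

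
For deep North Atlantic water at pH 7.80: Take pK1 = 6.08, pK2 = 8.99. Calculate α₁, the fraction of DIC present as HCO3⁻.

α₁ = 0.923

α₁ = 1 / (1 + [H⁺]/K1 + K2/[H⁺]) = 1 / (1 + 10^-1.72 + 10^-1.19)
   = 1 / (1 + 0.019055 + 0.064565) = 1/1.0836 = 0.9228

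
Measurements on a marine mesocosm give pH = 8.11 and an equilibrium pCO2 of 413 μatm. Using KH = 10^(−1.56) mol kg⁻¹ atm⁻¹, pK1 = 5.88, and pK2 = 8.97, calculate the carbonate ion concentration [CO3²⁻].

[CO2*] = KH · pCO2 = 10^(−1.56) × 413×10^-6 = 1.137×10^-5 mol/kg
α₀ = 1/(1 + K1/[H⁺] + K1K2/[H⁺]²) = 1/(1 + 10^+2.23 + 10^+1.37) = 0.005148
DIC = [CO2*]/α₀ = 1.137×10^-5 / 0.005148 = 2.210 mmol/kg
[CO3²⁻] = α₂·DIC; α₂ = 0.1207, so [CO3²⁻] = 0.1207 × 2.210 = 0.267 mmol/kg

[CO3²⁻] = 0.267 mmol/kg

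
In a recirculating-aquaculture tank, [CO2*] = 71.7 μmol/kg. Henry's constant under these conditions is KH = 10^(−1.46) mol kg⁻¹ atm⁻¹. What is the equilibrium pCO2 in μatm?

pCO2 = 2070 μatm

KH = 10^(−1.46) = 3.467×10^-2 mol kg⁻¹ atm⁻¹
pCO2 = [CO2*]/KH = 71.7×10^-6 / 3.467×10^-2 = 2.07×10^-3 atm = 2070 μatm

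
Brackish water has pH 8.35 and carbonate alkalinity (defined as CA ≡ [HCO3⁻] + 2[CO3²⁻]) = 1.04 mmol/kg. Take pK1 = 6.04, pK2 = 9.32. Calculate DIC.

CA = [HCO3⁻] + 2[CO3²⁻] = (α₁ + 2α₂)·DIC
At pH 8.35: [H⁺]/K1 = 10^-2.31 = 0.0048978, K2/[H⁺] = 10^-0.97 = 0.10715
α₁ = 1/(1 + 0.0048978 + 0.10715) = 1/1.1120 = 0.8992; α₂ = α₁·K2/[H⁺] = 0.09636
α₁ + 2α₂ = 1.0920
DIC = CA / (α₁ + 2α₂) = 1.04 / 1.0920 = 0.952 mmol/kg

DIC = 0.952 mmol/kg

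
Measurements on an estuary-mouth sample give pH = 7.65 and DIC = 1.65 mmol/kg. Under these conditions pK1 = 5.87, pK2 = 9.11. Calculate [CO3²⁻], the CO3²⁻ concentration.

α₂ = 1 / (1 + [H⁺]/K2 + [H⁺]²/(K1K2)) = 1 / (1 + 10^+1.46 + 10^-0.32)
   = 1 / (1 + 28.840 + 0.47863) = 1/30.319 = 0.03298
[CO3²⁻] = α₂ × DIC = 0.03298 × 1.65 = 0.0544 mmol/kg

[CO3²⁻] = 0.0544 mmol/kg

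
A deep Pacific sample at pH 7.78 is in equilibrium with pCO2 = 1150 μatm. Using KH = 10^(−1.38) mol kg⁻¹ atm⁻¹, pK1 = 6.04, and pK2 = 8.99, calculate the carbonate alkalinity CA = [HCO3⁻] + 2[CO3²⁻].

CA = 2.96 mmol/kg

[CO2*] = KH · pCO2 = 10^(−1.38) × 1150×10^-6 = 4.794×10^-5 mol/kg
α₀ = 1/(1 + K1/[H⁺] + K1K2/[H⁺]²) = 1/(1 + 10^+1.74 + 10^+0.53) = 0.01685
DIC = [CO2*]/α₀ = 4.794×10^-5 / 0.01685 = 2.845 mmol/kg
CA = (α₁ + 2α₂)·DIC = (0.9260 + 2×0.05710) × 2.845 = 2.96 mmol/kg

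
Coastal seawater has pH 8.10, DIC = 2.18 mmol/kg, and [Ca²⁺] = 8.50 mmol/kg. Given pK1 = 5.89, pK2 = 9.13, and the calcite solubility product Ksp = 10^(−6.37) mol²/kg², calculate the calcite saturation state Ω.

α₂ = 1 / (1 + [H⁺]/K2 + [H⁺]²/(K1K2)) = 1 / (1 + 10^+1.03 + 10^-1.18)
   = 1 / (1 + 10.715 + 0.066069) = 1/11.781 = 0.08488
[CO3²⁻] = α₂ × DIC = 0.08488 × 2.18 = 0.1850 mmol/kg
Ksp = 10^(−6.37) = 4.266×10^-7
Ω = [Ca²⁺][CO3²⁻]/Ksp = (8.50×10^-3)(1.850×10^-4) / 4.266×10^-7 = 3.69

Ω = 3.69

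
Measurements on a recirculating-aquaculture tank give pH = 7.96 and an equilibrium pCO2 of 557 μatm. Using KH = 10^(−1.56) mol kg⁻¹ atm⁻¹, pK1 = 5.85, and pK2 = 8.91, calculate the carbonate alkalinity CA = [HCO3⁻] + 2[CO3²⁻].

[CO2*] = KH · pCO2 = 10^(−1.56) × 557×10^-6 = 1.534×10^-5 mol/kg
α₀ = 1/(1 + K1/[H⁺] + K1K2/[H⁺]²) = 1/(1 + 10^+2.11 + 10^+1.16) = 0.006931
DIC = [CO2*]/α₀ = 1.534×10^-5 / 0.006931 = 2.213 mmol/kg
CA = (α₁ + 2α₂)·DIC = (0.8929 + 2×0.1002) × 2.213 = 2.42 mmol/kg

CA = 2.42 mmol/kg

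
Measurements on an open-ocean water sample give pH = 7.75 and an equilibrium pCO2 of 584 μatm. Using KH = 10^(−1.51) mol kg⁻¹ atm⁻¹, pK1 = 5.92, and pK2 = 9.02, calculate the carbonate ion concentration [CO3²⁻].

[CO2*] = KH · pCO2 = 10^(−1.51) × 584×10^-6 = 1.805×10^-5 mol/kg
α₀ = 1/(1 + K1/[H⁺] + K1K2/[H⁺]²) = 1/(1 + 10^+1.83 + 10^+0.56) = 0.01384
DIC = [CO2*]/α₀ = 1.805×10^-5 / 0.01384 = 1.304 mmol/kg
[CO3²⁻] = α₂·DIC; α₂ = 0.05026, so [CO3²⁻] = 0.05026 × 1.304 = 0.0655 mmol/kg

[CO3²⁻] = 0.0655 mmol/kg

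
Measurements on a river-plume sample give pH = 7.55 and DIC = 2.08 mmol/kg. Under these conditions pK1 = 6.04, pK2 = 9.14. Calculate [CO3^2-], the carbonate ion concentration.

α₂ = 1 / (1 + [H⁺]/K2 + [H⁺]²/(K1K2)) = 1 / (1 + 10^+1.59 + 10^+0.08)
   = 1 / (1 + 38.905 + 1.2023) = 1/41.107 = 0.02433
[CO3²⁻] = α₂ × DIC = 0.02433 × 2.08 = 0.0506 mmol/kg

[CO3²⁻] = 0.0506 mmol/kg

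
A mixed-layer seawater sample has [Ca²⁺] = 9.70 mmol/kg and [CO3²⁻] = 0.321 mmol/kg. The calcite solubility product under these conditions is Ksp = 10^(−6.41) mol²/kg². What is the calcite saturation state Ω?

Ksp = 10^(−6.41) = 3.890×10^-7
Ω = [Ca²⁺][CO3²⁻]/Ksp = (9.70×10^-3)(0.321×10^-3) / 3.890×10^-7 = 8.00

Ω = 8.00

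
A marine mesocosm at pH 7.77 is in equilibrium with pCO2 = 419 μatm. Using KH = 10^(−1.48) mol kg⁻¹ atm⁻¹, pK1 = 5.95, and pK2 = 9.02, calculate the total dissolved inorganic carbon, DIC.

DIC = 0.982 mmol/kg

[CO2*] = KH · pCO2 = 10^(−1.48) × 419×10^-6 = 1.387×10^-5 mol/kg
α₀ = 1/(1 + K1/[H⁺] + K1K2/[H⁺]²) = 1/(1 + 10^+1.82 + 10^+0.57) = 0.01413
DIC = [CO2*]/α₀ = 1.387×10^-5 / 0.01413 = 0.982 mmol/kg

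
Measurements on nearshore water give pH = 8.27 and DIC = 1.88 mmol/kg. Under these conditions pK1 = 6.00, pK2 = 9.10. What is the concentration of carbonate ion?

α₂ = 1 / (1 + [H⁺]/K2 + [H⁺]²/(K1K2)) = 1 / (1 + 10^+0.83 + 10^-1.44)
   = 1 / (1 + 6.7608 + 0.036308) = 1/7.7971 = 0.1283
[CO3²⁻] = α₂ × DIC = 0.1283 × 1.88 = 0.241 mmol/kg

[CO3²⁻] = 0.241 mmol/kg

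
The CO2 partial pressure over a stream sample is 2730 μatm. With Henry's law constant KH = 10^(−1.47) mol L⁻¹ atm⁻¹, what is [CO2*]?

[CO2*] = 92.5 μmol/L

KH = 10^(−1.47) = 3.388×10^-2 mol L⁻¹ atm⁻¹
[CO2*] = KH · pCO2 = 3.388×10^-2 × 2730×10^-6 atm = 9.25×10^-5 mol/L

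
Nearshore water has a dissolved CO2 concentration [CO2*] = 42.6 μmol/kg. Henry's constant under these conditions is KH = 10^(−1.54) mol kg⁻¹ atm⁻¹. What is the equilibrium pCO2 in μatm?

pCO2 = 1480 μatm

KH = 10^(−1.54) = 2.884×10^-2 mol kg⁻¹ atm⁻¹
pCO2 = [CO2*]/KH = 42.6×10^-6 / 2.884×10^-2 = 1.48×10^-3 atm = 1480 μatm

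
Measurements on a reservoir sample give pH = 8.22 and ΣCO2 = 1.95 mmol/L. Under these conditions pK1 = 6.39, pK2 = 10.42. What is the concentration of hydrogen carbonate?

α₁ = 1 / (1 + [H⁺]/K1 + K2/[H⁺]) = 1 / (1 + 10^-1.83 + 10^-2.20)
   = 1 / (1 + 0.014791 + 0.0063096) = 1/1.0211 = 0.9793
[HCO3⁻] = α₁ × DIC = 0.9793 × 1.95 = 1.91 mmol/L

[HCO3⁻] = 1.91 mmol/L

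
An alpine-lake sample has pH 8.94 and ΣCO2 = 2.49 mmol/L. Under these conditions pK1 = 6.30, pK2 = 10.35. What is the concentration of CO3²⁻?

[CO3²⁻] = 0.0930 mmol/L

α₂ = 1 / (1 + [H⁺]/K2 + [H⁺]²/(K1K2)) = 1 / (1 + 10^+1.41 + 10^-1.23)
   = 1 / (1 + 25.704 + 0.058884) = 1/26.763 = 0.03737
[CO3²⁻] = α₂ × DIC = 0.03737 × 2.49 = 0.0930 mmol/L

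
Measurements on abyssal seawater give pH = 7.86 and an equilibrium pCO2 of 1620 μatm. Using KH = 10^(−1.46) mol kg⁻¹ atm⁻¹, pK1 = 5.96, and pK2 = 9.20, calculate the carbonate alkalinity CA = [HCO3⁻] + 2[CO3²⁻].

[CO2*] = KH · pCO2 = 10^(−1.46) × 1620×10^-6 = 5.617×10^-5 mol/kg
α₀ = 1/(1 + K1/[H⁺] + K1K2/[H⁺]²) = 1/(1 + 10^+1.90 + 10^+0.56) = 0.01190
DIC = [CO2*]/α₀ = 5.617×10^-5 / 0.01190 = 4.722 mmol/kg
CA = (α₁ + 2α₂)·DIC = (0.9449 + 2×0.04319) × 4.722 = 4.87 mmol/kg

CA = 4.87 mmol/kg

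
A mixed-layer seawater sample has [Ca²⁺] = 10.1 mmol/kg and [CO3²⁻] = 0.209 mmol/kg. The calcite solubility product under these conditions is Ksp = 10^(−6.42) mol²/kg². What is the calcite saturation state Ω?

Ω = 5.55

Ksp = 10^(−6.42) = 3.802×10^-7
Ω = [Ca²⁺][CO3²⁻]/Ksp = (10.1×10^-3)(0.209×10^-3) / 3.802×10^-7 = 5.55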